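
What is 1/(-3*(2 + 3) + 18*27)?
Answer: 1/471 ≈ 0.0021231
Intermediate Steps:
1/(-3*(2 + 3) + 18*27) = 1/(-3*5 + 486) = 1/(-15 + 486) = 1/471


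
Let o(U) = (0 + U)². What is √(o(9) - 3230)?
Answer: I*√3149 ≈ 56.116*I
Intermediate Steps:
o(U) = U²
√(o(9) - 3230) = √(9² - 3230) = √(81 - 3230) = √(-3149) = I*√3149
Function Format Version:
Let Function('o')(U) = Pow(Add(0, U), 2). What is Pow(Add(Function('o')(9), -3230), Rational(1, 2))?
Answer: Mul(I, Pow(3149, Rational(1, 2))) ≈ Mul(56.116, I)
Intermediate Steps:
Function('o')(U) = Pow(U, 2)
Pow(Add(Function('o')(9), -3230), Rational(1, 2)) = Pow(Add(Pow(9, 2), -3230), Rational(1, 2)) = Pow(Add(81, -3230), Rational(1, 2)) = Pow(-3149, Rational(1, 2)) = Mul(I, Pow(3149, Rational(1, 2)))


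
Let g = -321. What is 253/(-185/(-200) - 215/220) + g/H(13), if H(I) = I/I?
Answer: -5161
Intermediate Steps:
H(I) = 1
253/(-185/(-200) - 215/220) + g/H(13) = 253/(-185/(-200) - 215/220) - 321/1 = 253/(-185*(-1/200) - 215*1/220) - 321*1 = 253/(37/40 - 43/44) - 321 = 253/(-23/440) - 321 = 253*(-440/23) - 321 = -4840 - 321 = -5161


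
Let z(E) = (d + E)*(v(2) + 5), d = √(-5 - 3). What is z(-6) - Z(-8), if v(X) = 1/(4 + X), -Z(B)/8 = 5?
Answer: 9 + 31*I*√2/3 ≈ 9.0 + 14.614*I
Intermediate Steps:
Z(B) = -40 (Z(B) = -8*5 = -40)
d = 2*I*√2 (d = √(-8) = 2*I*√2 ≈ 2.8284*I)
z(E) = 31*E/6 + 31*I*√2/3 (z(E) = (2*I*√2 + E)*(1/(4 + 2) + 5) = (E + 2*I*√2)*(1/6 + 5) = (E + 2*I*√2)*(⅙ + 5) = (E + 2*I*√2)*(31/6) = 31*E/6 + 31*I*√2/3)
z(-6) - Z(-8) = ((31/6)*(-6) + 31*I*√2/3) - 1*(-40) = (-31 + 31*I*√2/3) + 40 = 9 + 31*I*√2/3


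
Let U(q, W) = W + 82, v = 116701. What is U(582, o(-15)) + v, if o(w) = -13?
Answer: 116770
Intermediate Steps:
U(q, W) = 82 + W
U(582, o(-15)) + v = (82 - 13) + 116701 = 69 + 116701 = 116770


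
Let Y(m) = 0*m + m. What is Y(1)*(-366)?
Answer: -366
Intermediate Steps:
Y(m) = m (Y(m) = 0 + m = m)
Y(1)*(-366) = 1*(-366) = -366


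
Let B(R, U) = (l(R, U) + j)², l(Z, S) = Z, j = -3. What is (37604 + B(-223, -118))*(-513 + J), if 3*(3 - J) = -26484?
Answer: 737640240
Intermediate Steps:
J = 8831 (J = 3 - ⅓*(-26484) = 3 + 8828 = 8831)
B(R, U) = (-3 + R)² (B(R, U) = (R - 3)² = (-3 + R)²)
(37604 + B(-223, -118))*(-513 + J) = (37604 + (-3 - 223)²)*(-513 + 8831) = (37604 + (-226)²)*8318 = (37604 + 51076)*8318 = 88680*8318 = 737640240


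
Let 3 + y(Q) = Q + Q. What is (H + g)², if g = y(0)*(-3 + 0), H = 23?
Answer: 1024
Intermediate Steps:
y(Q) = -3 + 2*Q (y(Q) = -3 + (Q + Q) = -3 + 2*Q)
g = 9 (g = (-3 + 2*0)*(-3 + 0) = (-3 + 0)*(-3) = -3*(-3) = 9)
(H + g)² = (23 + 9)² = 32² = 1024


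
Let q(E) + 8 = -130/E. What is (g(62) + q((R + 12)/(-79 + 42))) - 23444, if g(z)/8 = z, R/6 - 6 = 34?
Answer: -2890051/126 ≈ -22937.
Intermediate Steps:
R = 240 (R = 36 + 6*34 = 36 + 204 = 240)
g(z) = 8*z
q(E) = -8 - 130/E
(g(62) + q((R + 12)/(-79 + 42))) - 23444 = (8*62 + (-8 - 130*(-79 + 42)/(240 + 12))) - 23444 = (496 + (-8 - 130/(252/(-37)))) - 23444 = (496 + (-8 - 130/(252*(-1/37)))) - 23444 = (496 + (-8 - 130/(-252/37))) - 23444 = (496 + (-8 - 130*(-37/252))) - 23444 = (496 + (-8 + 2405/126)) - 23444 = (496 + 1397/126) - 23444 = 63893/126 - 23444 = -2890051/126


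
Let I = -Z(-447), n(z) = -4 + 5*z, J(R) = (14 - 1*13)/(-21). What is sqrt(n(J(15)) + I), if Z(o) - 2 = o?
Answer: 2*sqrt(48594)/21 ≈ 20.994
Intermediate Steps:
Z(o) = 2 + o
J(R) = -1/21 (J(R) = (14 - 13)*(-1/21) = 1*(-1/21) = -1/21)
I = 445 (I = -(2 - 447) = -1*(-445) = 445)
sqrt(n(J(15)) + I) = sqrt((-4 + 5*(-1/21)) + 445) = sqrt((-4 - 5/21) + 445) = sqrt(-89/21 + 445) = sqrt(9256/21) = 2*sqrt(48594)/21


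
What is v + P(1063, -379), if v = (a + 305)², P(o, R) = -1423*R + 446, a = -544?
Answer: 596884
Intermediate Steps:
P(o, R) = 446 - 1423*R
v = 57121 (v = (-544 + 305)² = (-239)² = 57121)
v + P(1063, -379) = 57121 + (446 - 1423*(-379)) = 57121 + (446 + 539317) = 57121 + 539763 = 596884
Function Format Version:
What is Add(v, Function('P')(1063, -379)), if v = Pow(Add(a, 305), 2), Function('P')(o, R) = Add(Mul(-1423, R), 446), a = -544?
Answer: 596884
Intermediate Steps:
Function('P')(o, R) = Add(446, Mul(-1423, R))
v = 57121 (v = Pow(Add(-544, 305), 2) = Pow(-239, 2) = 57121)
Add(v, Function('P')(1063, -379)) = Add(57121, Add(446, Mul(-1423, -379))) = Add(57121, Add(446, 539317)) = Add(57121, 539763) = 596884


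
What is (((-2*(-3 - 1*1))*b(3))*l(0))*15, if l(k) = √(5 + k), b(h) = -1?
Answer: -120*√5 ≈ -268.33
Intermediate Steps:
(((-2*(-3 - 1*1))*b(3))*l(0))*15 = ((-2*(-3 - 1*1)*(-1))*√(5 + 0))*15 = ((-2*(-3 - 1)*(-1))*√5)*15 = ((-2*(-4)*(-1))*√5)*15 = ((8*(-1))*√5)*15 = -8*√5*15 = -120*√5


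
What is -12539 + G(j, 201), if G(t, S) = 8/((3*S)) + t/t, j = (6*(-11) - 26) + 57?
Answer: -7560406/603 ≈ -12538.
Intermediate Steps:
j = -35 (j = (-66 - 26) + 57 = -92 + 57 = -35)
G(t, S) = 1 + 8/(3*S) (G(t, S) = 8*(1/(3*S)) + 1 = 8/(3*S) + 1 = 1 + 8/(3*S))
-12539 + G(j, 201) = -12539 + (8/3 + 201)/201 = -12539 + (1/201)*(611/3) = -12539 + 611/603 = -7560406/603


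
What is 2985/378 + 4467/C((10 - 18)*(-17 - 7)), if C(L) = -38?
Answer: -131258/1197 ≈ -109.66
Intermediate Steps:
2985/378 + 4467/C((10 - 18)*(-17 - 7)) = 2985/378 + 4467/(-38) = 2985*(1/378) + 4467*(-1/38) = 995/126 - 4467/38 = -131258/1197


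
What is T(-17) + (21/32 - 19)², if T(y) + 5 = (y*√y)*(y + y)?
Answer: 339449/1024 + 578*I*√17 ≈ 331.49 + 2383.2*I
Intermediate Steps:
T(y) = -5 + 2*y^(5/2) (T(y) = -5 + (y*√y)*(y + y) = -5 + y^(3/2)*(2*y) = -5 + 2*y^(5/2))
T(-17) + (21/32 - 19)² = (-5 + 2*(-17)^(5/2)) + (21/32 - 19)² = (-5 + 2*(289*I*√17)) + (21*(1/32) - 19)² = (-5 + 578*I*√17) + (21/32 - 19)² = (-5 + 578*I*√17) + (-587/32)² = (-5 + 578*I*√17) + 344569/1024 = 339449/1024 + 578*I*√17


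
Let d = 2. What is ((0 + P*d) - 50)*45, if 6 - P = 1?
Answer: -1800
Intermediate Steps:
P = 5 (P = 6 - 1*1 = 6 - 1 = 5)
((0 + P*d) - 50)*45 = ((0 + 5*2) - 50)*45 = ((0 + 10) - 50)*45 = (10 - 50)*45 = -40*45 = -1800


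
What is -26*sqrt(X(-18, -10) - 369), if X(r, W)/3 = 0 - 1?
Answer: -52*I*sqrt(93) ≈ -501.47*I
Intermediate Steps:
X(r, W) = -3 (X(r, W) = 3*(0 - 1) = 3*(-1) = -3)
-26*sqrt(X(-18, -10) - 369) = -26*sqrt(-3 - 369) = -52*I*sqrt(93)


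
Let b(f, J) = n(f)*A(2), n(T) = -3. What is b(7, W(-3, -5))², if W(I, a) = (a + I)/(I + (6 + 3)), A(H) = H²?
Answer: 144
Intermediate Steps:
W(I, a) = (I + a)/(9 + I) (W(I, a) = (I + a)/(I + 9) = (I + a)/(9 + I))
b(f, J) = -12 (b(f, J) = -3*2² = -3*4 = -12)
b(7, W(-3, -5))² = (-12)² = 144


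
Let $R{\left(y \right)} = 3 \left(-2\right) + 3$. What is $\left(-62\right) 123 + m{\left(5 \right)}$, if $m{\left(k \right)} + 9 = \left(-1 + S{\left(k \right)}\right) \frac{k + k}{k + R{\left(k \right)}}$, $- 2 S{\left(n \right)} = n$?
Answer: $- \frac{15305}{2} \approx -7652.5$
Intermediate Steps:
$R{\left(y \right)} = -3$ ($R{\left(y \right)} = -6 + 3 = -3$)
$S{\left(n \right)} = - \frac{n}{2}$
$m{\left(k \right)} = -9 + \frac{2 k \left(-1 - \frac{k}{2}\right)}{-3 + k}$ ($m{\left(k \right)} = -9 + \left(-1 - \frac{k}{2}\right) \frac{k + k}{k - 3} = -9 + \left(-1 - \frac{k}{2}\right) \frac{2 k}{-3 + k} = -9 + \frac{2 k \left(-1 - \frac{k}{2}\right)}{-3 + k}$)
$\left(-62\right) 123 + m{\left(5 \right)} = \left(-62\right) 123 + \frac{27 - 5^{2} - 55}{-3 + 5} = -7626 + \frac{27 - 25 - 55}{2} = -7626 + \frac{1}{2} \left(-53\right) = -7626 - \frac{53}{2} = - \frac{15305}{2}$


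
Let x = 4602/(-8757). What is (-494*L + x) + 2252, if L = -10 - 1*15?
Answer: 42621704/2919 ≈ 14601.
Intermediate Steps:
L = -25 (L = -10 - 15 = -25)
x = -1534/2919 (x = 4602*(-1/8757) = -1534/2919 ≈ -0.52552)
(-494*L + x) + 2252 = (-494*(-25) - 1534/2919) + 2252 = (12350 - 1534/2919) + 2252 = 36048116/2919 + 2252 = 42621704/2919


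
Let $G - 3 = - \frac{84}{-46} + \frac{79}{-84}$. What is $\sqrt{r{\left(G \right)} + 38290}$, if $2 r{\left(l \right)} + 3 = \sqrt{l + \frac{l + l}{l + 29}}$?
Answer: $\frac{\sqrt{144227698713153464850 + 30687405 \sqrt{15526731174829665}}}{61374810} \approx 195.68$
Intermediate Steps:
$G = \frac{7507}{1932}$ ($G = 3 + \left(- \frac{84}{-46} + \frac{79}{-84}\right) = 3 + \left(\left(-84\right) \left(- \frac{1}{46}\right) + 79 \left(- \frac{1}{84}\right)\right) = 3 + \left(\frac{42}{23} - \frac{79}{84}\right) = 3 + \frac{1711}{1932} = \frac{7507}{1932} \approx 3.8856$)
$r{\left(l \right)} = - \frac{3}{2} + \frac{\sqrt{l + \frac{2 l}{29 + l}}}{2}$ ($r{\left(l \right)} = - \frac{3}{2} + \frac{\sqrt{l + \frac{l + l}{l + 29}}}{2} = - \frac{3}{2} + \frac{\sqrt{l + \frac{2 l}{29 + l}}}{2}$)
$\sqrt{r{\left(G \right)} + 38290} = \sqrt{\left(- \frac{3}{2} + \frac{\sqrt{\frac{7507 \left(31 + \frac{7507}{1932}\right)}{1932 \left(29 + \frac{7507}{1932}\right)}}}{2}\right) + 38290} = \sqrt{\left(- \frac{3}{2} + \frac{\sqrt{\frac{7507}{1932} \frac{1}{\frac{63535}{1932}} \cdot \frac{67399}{1932}}}{2}\right) + 38290} = \sqrt{\left(- \frac{3}{2} + \frac{\sqrt{\frac{7507}{1932} \cdot \frac{1932}{63535} \cdot \frac{67399}{1932}}}{2}\right) + 38290} = \sqrt{\left(- \frac{3}{2} + \frac{\sqrt{\frac{505964293}{122749620}}}{2}\right) + 38290} = \sqrt{\left(- \frac{3}{2} + \frac{\frac{1}{61374810} \sqrt{15526731174829665}}{2}\right) + 38290} = \sqrt{\left(- \frac{3}{2} + \frac{\sqrt{15526731174829665}}{122749620}\right) + 38290} = \sqrt{\frac{76577}{2} + \frac{\sqrt{15526731174829665}}{122749620}}$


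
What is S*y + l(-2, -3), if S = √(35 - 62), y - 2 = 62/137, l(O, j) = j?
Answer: -3 + 1008*I*√3/137 ≈ -3.0 + 12.744*I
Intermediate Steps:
y = 336/137 (y = 2 + 62/137 = 336/137 ≈ 2.4526)
S = 3*I*√3 (S = √(-27) = 3*I*√3 ≈ 5.1962*I)
S*y + l(-2, -3) = (3*I*√3)*(336/137) - 3 = 1008*I*√3/137 - 3 = -3 + 1008*I*√3/137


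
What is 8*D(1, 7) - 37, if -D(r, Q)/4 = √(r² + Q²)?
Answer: -37 - 160*√2 ≈ -263.27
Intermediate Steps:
D(r, Q) = -4*√(Q² + r²) (D(r, Q) = -4*√(r² + Q²) = -4*√(Q² + r²))
8*D(1, 7) - 37 = 8*(-4*√(7² + 1²)) - 37 = 8*(-4*√(49 + 1)) - 37 = 8*(-20*√2) - 37 = -160*√2 - 37 = -37 - 160*√2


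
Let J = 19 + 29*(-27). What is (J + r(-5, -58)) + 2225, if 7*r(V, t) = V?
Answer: 10222/7 ≈ 1460.3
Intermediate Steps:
r(V, t) = V/7
J = -764 (J = 19 - 783 = -764)
(J + r(-5, -58)) + 2225 = (-764 + (1/7)*(-5)) + 2225 = (-764 - 5/7) + 2225 = -5353/7 + 2225 = 10222/7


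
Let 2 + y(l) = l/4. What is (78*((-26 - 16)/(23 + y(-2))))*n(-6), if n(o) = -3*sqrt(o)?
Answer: 19656*I*sqrt(6)/41 ≈ 1174.3*I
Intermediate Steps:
y(l) = -2 + l/4
(78*((-26 - 16)/(23 + y(-2))))*n(-6) = (78*((-26 - 16)/(23 + (-2 + (1/4)*(-2)))))*(-3*I*sqrt(6)) = (78*(-42/(23 + (-2 - 1/2))))*(-3*I*sqrt(6)) = (78*(-42/(23 - 5/2)))*(-3*I*sqrt(6)) = (78*(-42/41/2))*(-3*I*sqrt(6)) = (78*(-42*2/41))*(-3*I*sqrt(6)) = (78*(-84/41))*(-3*I*sqrt(6)) = -(-19656)*I*sqrt(6)/41 = 19656*I*sqrt(6)/41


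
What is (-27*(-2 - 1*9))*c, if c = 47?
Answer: 13959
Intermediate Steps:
(-27*(-2 - 1*9))*c = -27*(-2 - 1*9)*47 = -27*(-2 - 9)*47 = -27*(-11)*47 = 297*47 = 13959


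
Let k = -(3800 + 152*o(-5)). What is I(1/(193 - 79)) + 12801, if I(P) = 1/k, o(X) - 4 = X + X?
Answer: 36969287/2888 ≈ 12801.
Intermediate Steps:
o(X) = 4 + 2*X (o(X) = 4 + (X + X) = 4 + 2*X)
k = -2888 (k = -(4408 - 1520) = -152/(1/(25 + (4 - 10))) = -152/(1/(25 - 6)) = -152/(1/19) = -152/1/19 = -152*19 = -2888)
I(P) = -1/2888 (I(P) = 1/(-2888) = -1/2888)
I(1/(193 - 79)) + 12801 = -1/2888 + 12801 = 36969287/2888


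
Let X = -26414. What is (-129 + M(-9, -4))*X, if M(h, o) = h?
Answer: 3645132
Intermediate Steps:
(-129 + M(-9, -4))*X = (-129 - 9)*(-26414) = -138*(-26414) = 3645132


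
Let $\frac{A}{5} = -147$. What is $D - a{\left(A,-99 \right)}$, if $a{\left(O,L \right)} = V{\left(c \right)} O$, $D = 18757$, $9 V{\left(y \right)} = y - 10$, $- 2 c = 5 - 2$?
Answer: $\frac{106907}{6} \approx 17818.0$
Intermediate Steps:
$A = -735$ ($A = 5 \left(-147\right) = -735$)
$c = - \frac{3}{2}$ ($c = - \frac{5 - 2}{2} = \left(- \frac{1}{2}\right) 3 = - \frac{3}{2} \approx -1.5$)
$V{\left(y \right)} = - \frac{10}{9} + \frac{y}{9}$ ($V{\left(y \right)} = \frac{y - 10}{9} = \frac{-10 + y}{9} = - \frac{10}{9} + \frac{y}{9}$)
$a{\left(O,L \right)} = - \frac{23 O}{18}$ ($a{\left(O,L \right)} = \left(- \frac{10}{9} + \frac{1}{9} \left(- \frac{3}{2}\right)\right) O = \left(- \frac{10}{9} - \frac{1}{6}\right) O = - \frac{23 O}{18}$)
$D - a{\left(A,-99 \right)} = 18757 - \left(- \frac{23}{18}\right) \left(-735\right) = 18757 - \frac{5635}{6} = \frac{106907}{6}$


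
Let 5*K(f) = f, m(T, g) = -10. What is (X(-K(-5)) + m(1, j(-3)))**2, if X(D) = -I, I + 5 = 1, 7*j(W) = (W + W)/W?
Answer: 36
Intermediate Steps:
j(W) = 2/7 (j(W) = ((W + W)/W)/7 = ((2*W)/W)/7 = (1/7)*2 = 2/7)
K(f) = f/5
I = -4 (I = -5 + 1 = -4)
X(D) = 4 (X(D) = -1*(-4) = 4)
(X(-K(-5)) + m(1, j(-3)))**2 = (4 - 10)**2 = (-6)**2 = 36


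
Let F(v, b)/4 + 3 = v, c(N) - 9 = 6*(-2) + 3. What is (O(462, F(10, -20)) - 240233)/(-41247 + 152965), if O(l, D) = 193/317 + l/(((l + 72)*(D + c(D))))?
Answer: -27110702321/12607599736 ≈ -2.1503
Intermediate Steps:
c(N) = 0 (c(N) = 9 + (6*(-2) + 3) = 9 + (-12 + 3) = 9 - 9 = 0)
F(v, b) = -12 + 4*v
O(l, D) = 193/317 + l/(D*(72 + l)) (O(l, D) = 193/317 + l/(((l + 72)*(D + 0))) = 193*(1/317) + l/(((72 + l)*D)) = 193/317 + l/((D*(72 + l))) = 193/317 + l*(1/(D*(72 + l))) = 193/317 + l/(D*(72 + l)))
(O(462, F(10, -20)) - 240233)/(-41247 + 152965) = ((317*462 + 13896*(-12 + 4*10) + 193*(-12 + 4*10)*462)/(317*(-12 + 4*10)*(72 + 462)) - 240233)/(-41247 + 152965) = ((1/317)*(146454 + 13896*(-12 + 40) + 193*(-12 + 40)*462)/((-12 + 40)*534) - 240233)/111718 = ((1/317)*(1/534)*(146454 + 13896*28 + 193*28*462)/28 - 240233)*(1/111718) = ((1/317)*(1/28)*(1/534)*(146454 + 389088 + 2496648) - 240233)*(1/111718) = ((1/317)*(1/28)*(1/534)*3032190 - 240233)*(1/111718) = (72195/112852 - 240233)*(1/111718) = -27110702321/112852*1/111718 = -27110702321/12607599736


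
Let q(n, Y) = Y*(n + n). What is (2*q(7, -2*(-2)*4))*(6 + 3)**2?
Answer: 36288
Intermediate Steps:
q(n, Y) = 2*Y*n (q(n, Y) = Y*(2*n) = 2*Y*n)
(2*q(7, -2*(-2)*4))*(6 + 3)**2 = (2*(2*(-2*(-2)*4)*7))*(6 + 3)**2 = (2*(2*(4*4)*7))*9**2 = (2*(2*16*7))*81 = (2*224)*81 = 448*81 = 36288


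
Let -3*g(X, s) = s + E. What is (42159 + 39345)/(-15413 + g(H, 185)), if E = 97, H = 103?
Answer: -9056/1723 ≈ -5.2560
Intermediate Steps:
g(X, s) = -97/3 - s/3 (g(X, s) = -(s + 97)/3 = -(97 + s)/3 = -97/3 - s/3)
(42159 + 39345)/(-15413 + g(H, 185)) = (42159 + 39345)/(-15413 + (-97/3 - 1/3*185)) = 81504/(-15413 + (-97/3 - 185/3)) = 81504/(-15413 - 94) = 81504/(-15507) = 81504*(-1/15507) = -9056/1723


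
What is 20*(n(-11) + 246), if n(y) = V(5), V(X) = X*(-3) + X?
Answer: 4720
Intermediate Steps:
V(X) = -2*X (V(X) = -3*X + X = -2*X)
n(y) = -10 (n(y) = -2*5 = -10)
20*(n(-11) + 246) = 20*(-10 + 246) = 20*236 = 4720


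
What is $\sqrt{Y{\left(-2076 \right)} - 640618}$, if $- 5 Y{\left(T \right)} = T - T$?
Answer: $i \sqrt{640618} \approx 800.39 i$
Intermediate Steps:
$Y{\left(T \right)} = 0$ ($Y{\left(T \right)} = - \frac{T - T}{5} = \left(- \frac{1}{5}\right) 0 = 0$)
$\sqrt{Y{\left(-2076 \right)} - 640618} = \sqrt{0 - 640618} = \sqrt{-640618} = i \sqrt{640618}$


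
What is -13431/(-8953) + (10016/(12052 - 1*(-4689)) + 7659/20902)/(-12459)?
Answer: 8364506404079425/5576002632313302 ≈ 1.5001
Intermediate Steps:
-13431/(-8953) + (10016/(12052 - 1*(-4689)) + 7659/20902)/(-12459) = -13431*(-1/8953) + (10016/(12052 + 4689) + 7659*(1/20902))*(-1/12459) = 13431/8953 + (10016/16741 + 7659/20902)*(-1/12459) = 13431/8953 + (337573751/349920382)*(-1/12459) = 13431/8953 - 337573751/4359658039338 = 8364506404079425/5576002632313302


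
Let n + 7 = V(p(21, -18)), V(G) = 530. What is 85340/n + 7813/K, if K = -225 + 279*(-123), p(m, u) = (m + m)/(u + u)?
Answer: 2943728081/18065466 ≈ 162.95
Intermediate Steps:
p(m, u) = m/u (p(m, u) = (2*m)/((2*u)) = (2*m)*(1/(2*u)) = m/u)
n = 523 (n = -7 + 530 = 523)
K = -34542 (K = -225 - 34317 = -34542)
85340/n + 7813/K = 85340/523 + 7813/(-34542) = 85340*(1/523) + 7813*(-1/34542) = 85340/523 - 7813/34542 = 2943728081/18065466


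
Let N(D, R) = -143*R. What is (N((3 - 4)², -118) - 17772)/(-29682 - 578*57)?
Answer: 449/31314 ≈ 0.014339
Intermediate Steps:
(N((3 - 4)², -118) - 17772)/(-29682 - 578*57) = (-143*(-118) - 17772)/(-29682 - 578*57) = (16874 - 17772)/(-29682 - 32946) = -898/(-62628) = -898*(-1/62628) = 449/31314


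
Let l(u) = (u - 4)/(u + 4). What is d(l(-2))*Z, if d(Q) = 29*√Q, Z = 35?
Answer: 1015*I*√3 ≈ 1758.0*I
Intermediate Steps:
l(u) = (-4 + u)/(4 + u)
d(l(-2))*Z = (29*√((-4 - 2)/(4 - 2)))*35 = (29*√(-6/2))*35 = (29*√((½)*(-6)))*35 = (29*√(-3))*35 = (29*(I*√3))*35 = (29*I*√3)*35 = 1015*I*√3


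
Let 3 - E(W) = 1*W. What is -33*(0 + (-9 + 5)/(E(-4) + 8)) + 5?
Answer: 69/5 ≈ 13.800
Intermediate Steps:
E(W) = 3 - W
-33*(0 + (-9 + 5)/(E(-4) + 8)) + 5 = -33*(0 + (-9 + 5)/((3 - 1*(-4)) + 8)) + 5 = -33*(0 - 4/((3 + 4) + 8)) + 5 = -33*(0 - 4/(7 + 8)) + 5 = -33*(0 - 4/15) + 5 = -33*(-4/15) + 5 = 44/5 + 5 = 69/5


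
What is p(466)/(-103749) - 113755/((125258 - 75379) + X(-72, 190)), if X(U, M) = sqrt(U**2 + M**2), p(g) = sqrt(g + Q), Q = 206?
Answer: -5673985645/2487873357 - 4*sqrt(42)/103749 + 227510*sqrt(10321)/2487873357 ≈ -2.2716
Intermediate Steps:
p(g) = sqrt(206 + g) (p(g) = sqrt(g + 206) = sqrt(206 + g))
X(U, M) = sqrt(M**2 + U**2)
p(466)/(-103749) - 113755/((125258 - 75379) + X(-72, 190)) = sqrt(206 + 466)/(-103749) - 113755/((125258 - 75379) + sqrt(190**2 + (-72)**2)) = sqrt(672)*(-1/103749) - 113755/(49879 + sqrt(36100 + 5184)) = (4*sqrt(42))*(-1/103749) - 113755/(49879 + sqrt(41284)) = -4*sqrt(42)/103749 - 113755/(49879 + 2*sqrt(10321)) = -113755/(49879 + 2*sqrt(10321)) - 4*sqrt(42)/103749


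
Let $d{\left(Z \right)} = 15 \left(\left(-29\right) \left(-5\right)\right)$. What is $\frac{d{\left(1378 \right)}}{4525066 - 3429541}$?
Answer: $\frac{29}{14607} \approx 0.0019853$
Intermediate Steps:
$d{\left(Z \right)} = 2175$ ($d{\left(Z \right)} = 15 \cdot 145 = 2175$)
$\frac{d{\left(1378 \right)}}{4525066 - 3429541} = \frac{2175}{4525066 - 3429541} = \frac{2175}{1095525} = 2175 \cdot \frac{1}{1095525} = \frac{29}{14607}$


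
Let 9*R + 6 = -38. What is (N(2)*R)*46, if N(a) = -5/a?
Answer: 5060/9 ≈ 562.22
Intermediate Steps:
R = -44/9 (R = -⅔ + (⅑)*(-38) = -⅔ - 38/9 = -44/9 ≈ -4.8889)
(N(2)*R)*46 = (-5/2*(-44/9))*46 = (-5*½*(-44/9))*46 = -5/2*(-44/9)*46 = (110/9)*46 = 5060/9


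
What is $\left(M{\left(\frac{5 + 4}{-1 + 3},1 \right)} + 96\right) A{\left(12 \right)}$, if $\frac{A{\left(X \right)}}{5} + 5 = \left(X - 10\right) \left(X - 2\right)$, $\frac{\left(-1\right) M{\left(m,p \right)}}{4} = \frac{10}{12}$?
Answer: $6950$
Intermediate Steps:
$M{\left(m,p \right)} = - \frac{10}{3}$ ($M{\left(m,p \right)} = - 4 \cdot \frac{10}{12} = - 4 \cdot 10 \cdot \frac{1}{12} = \left(-4\right) \frac{5}{6} = - \frac{10}{3}$)
$A{\left(X \right)} = -25 + 5 \left(-10 + X\right) \left(-2 + X\right)$ ($A{\left(X \right)} = -25 + 5 \left(X - 10\right) \left(X - 2\right) = -25 + 5 \left(-10 + X\right) \left(-2 + X\right)$)
$\left(M{\left(\frac{5 + 4}{-1 + 3},1 \right)} + 96\right) A{\left(12 \right)} = \left(- \frac{10}{3} + 96\right) \left(75 - 720 + 5 \cdot 12^{2}\right) = \frac{278 \left(75 - 720 + 5 \cdot 144\right)}{3} = \frac{278 \left(75 - 720 + 720\right)}{3} = \frac{278}{3} \cdot 75 = 6950$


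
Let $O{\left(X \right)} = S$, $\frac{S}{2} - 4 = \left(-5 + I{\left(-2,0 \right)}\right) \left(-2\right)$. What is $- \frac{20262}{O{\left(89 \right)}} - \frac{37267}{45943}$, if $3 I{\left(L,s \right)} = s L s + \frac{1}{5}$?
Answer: $- \frac{6989479531}{9556144} \approx -731.41$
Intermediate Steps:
$I{\left(L,s \right)} = \frac{1}{15} + \frac{L s^{2}}{3}$ ($I{\left(L,s \right)} = \frac{s L s + \frac{1}{5}}{3} = \frac{L s s + \frac{1}{5}}{3} = \frac{L s^{2} + \frac{1}{5}}{3} = \frac{\frac{1}{5} + L s^{2}}{3} = \frac{1}{15} + \frac{L s^{2}}{3}$)
$S = \frac{416}{15}$ ($S = 8 + 2 \left(-5 + \left(\frac{1}{15} + \frac{1}{3} \left(-2\right) 0^{2}\right)\right) \left(-2\right) = 8 + 2 \left(-5 + \left(\frac{1}{15} + \frac{1}{3} \left(-2\right) 0\right)\right) \left(-2\right) = 8 + 2 \left(-5 + \left(\frac{1}{15} + 0\right)\right) \left(-2\right) = 8 + 2 \left(-5 + \frac{1}{15}\right) \left(-2\right) = 8 + 2 \left(\left(- \frac{74}{15}\right) \left(-2\right)\right) = 8 + 2 \cdot \frac{148}{15} = 8 + \frac{296}{15} = \frac{416}{15} \approx 27.733$)
$O{\left(X \right)} = \frac{416}{15}$
$- \frac{20262}{O{\left(89 \right)}} - \frac{37267}{45943} = - \frac{20262}{\frac{416}{15}} - \frac{37267}{45943} = \left(-20262\right) \frac{15}{416} - \frac{37267}{45943} = - \frac{151965}{208} - \frac{37267}{45943} = - \frac{6989479531}{9556144}$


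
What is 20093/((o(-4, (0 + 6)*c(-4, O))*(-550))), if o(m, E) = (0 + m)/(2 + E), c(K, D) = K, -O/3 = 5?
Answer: -20093/100 ≈ -200.93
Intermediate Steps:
O = -15 (O = -3*5 = -15)
o(m, E) = m/(2 + E)
20093/((o(-4, (0 + 6)*c(-4, O))*(-550))) = 20093/((-4/(2 + (0 + 6)*(-4))*(-550))) = 20093/((-4/(2 + 6*(-4))*(-550))) = 20093/((-4/(2 - 24)*(-550))) = 20093/((-4/(-22)*(-550))) = 20093/((-4*(-1/22)*(-550))) = 20093/(((2/11)*(-550))) = 20093/(-100) = 20093*(-1/100) = -20093/100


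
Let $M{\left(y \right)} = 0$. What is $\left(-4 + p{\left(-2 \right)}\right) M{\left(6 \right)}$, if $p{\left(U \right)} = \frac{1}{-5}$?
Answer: $0$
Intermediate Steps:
$p{\left(U \right)} = - \frac{1}{5}$
$\left(-4 + p{\left(-2 \right)}\right) M{\left(6 \right)} = \left(-4 - \frac{1}{5}\right) 0 = \left(- \frac{21}{5}\right) 0 = 0$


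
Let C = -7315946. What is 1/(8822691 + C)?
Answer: 1/1506745 ≈ 6.6368e-7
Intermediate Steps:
1/(8822691 + C) = 1/(8822691 - 7315946) = 1/1506745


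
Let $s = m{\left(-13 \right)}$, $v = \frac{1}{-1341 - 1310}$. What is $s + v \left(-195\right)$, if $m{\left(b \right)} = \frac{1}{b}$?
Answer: $- \frac{116}{34463} \approx -0.0033659$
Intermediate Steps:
$v = - \frac{1}{2651}$ ($v = \frac{1}{-2651} = - \frac{1}{2651} \approx -0.00037722$)
$s = - \frac{1}{13}$ ($s = \frac{1}{-13} = - \frac{1}{13} \approx -0.076923$)
$s + v \left(-195\right) = - \frac{1}{13} - - \frac{195}{2651} = - \frac{1}{13} + \frac{195}{2651} = - \frac{116}{34463}$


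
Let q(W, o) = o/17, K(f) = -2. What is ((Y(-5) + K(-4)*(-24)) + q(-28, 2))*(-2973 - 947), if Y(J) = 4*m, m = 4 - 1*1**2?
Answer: -4006240/17 ≈ -2.3566e+5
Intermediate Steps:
q(W, o) = o/17 (q(W, o) = o*(1/17) = o/17)
m = 3 (m = 4 - 1*1 = 4 - 1 = 3)
Y(J) = 12 (Y(J) = 4*3 = 12)
((Y(-5) + K(-4)*(-24)) + q(-28, 2))*(-2973 - 947) = ((12 - 2*(-24)) + (1/17)*2)*(-2973 - 947) = ((12 + 48) + 2/17)*(-3920) = (60 + 2/17)*(-3920) = (1022/17)*(-3920) = -4006240/17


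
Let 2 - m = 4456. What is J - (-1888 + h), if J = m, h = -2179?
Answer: -387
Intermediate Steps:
m = -4454 (m = 2 - 1*4456 = 2 - 4456 = -4454)
J = -4454
J - (-1888 + h) = -4454 - (-1888 - 2179) = -4454 - 1*(-4067) = -4454 + 4067 = -387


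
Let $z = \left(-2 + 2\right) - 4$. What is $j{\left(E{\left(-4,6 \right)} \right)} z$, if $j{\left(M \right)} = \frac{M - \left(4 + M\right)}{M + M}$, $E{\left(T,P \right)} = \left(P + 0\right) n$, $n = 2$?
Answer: $\frac{2}{3} \approx 0.66667$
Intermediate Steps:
$E{\left(T,P \right)} = 2 P$ ($E{\left(T,P \right)} = \left(P + 0\right) 2 = P 2 = 2 P$)
$j{\left(M \right)} = - \frac{2}{M}$ ($j{\left(M \right)} = - \frac{4}{2 M} = - 4 \frac{1}{2 M} = - \frac{2}{M}$)
$z = -4$ ($z = 0 - 4 = -4$)
$j{\left(E{\left(-4,6 \right)} \right)} z = - \frac{2}{2 \cdot 6} \left(-4\right) = - \frac{2}{12} \left(-4\right) = \left(-2\right) \frac{1}{12} \left(-4\right) = \left(- \frac{1}{6}\right) \left(-4\right) = \frac{2}{3}$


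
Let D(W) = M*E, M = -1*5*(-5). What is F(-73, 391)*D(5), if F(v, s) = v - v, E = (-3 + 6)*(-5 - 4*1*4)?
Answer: 0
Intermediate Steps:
E = -63 (E = 3*(-5 - 4*4) = 3*(-5 - 16) = 3*(-21) = -63)
F(v, s) = 0
M = 25 (M = -5*(-5) = 25)
D(W) = -1575 (D(W) = 25*(-63) = -1575)
F(-73, 391)*D(5) = 0*(-1575) = 0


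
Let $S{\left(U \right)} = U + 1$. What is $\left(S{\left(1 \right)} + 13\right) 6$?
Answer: $90$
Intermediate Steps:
$S{\left(U \right)} = 1 + U$
$\left(S{\left(1 \right)} + 13\right) 6 = \left(\left(1 + 1\right) + 13\right) 6 = \left(2 + 13\right) 6 = 15 \cdot 6 = 90$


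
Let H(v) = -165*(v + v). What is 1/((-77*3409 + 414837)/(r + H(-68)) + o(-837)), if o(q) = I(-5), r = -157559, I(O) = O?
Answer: -135119/827939 ≈ -0.16320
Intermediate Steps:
H(v) = -330*v
o(q) = -5
1/((-77*3409 + 414837)/(r + H(-68)) + o(-837)) = 1/((-77*3409 + 414837)/(-157559 - 330*(-68)) - 5) = 1/((-262493 + 414837)/(-157559 + 22440) - 5) = 1/(152344/(-135119) - 5) = 1/(152344*(-1/135119) - 5) = 1/(-152344/135119 - 5) = 1/(-827939/135119) = -135119/827939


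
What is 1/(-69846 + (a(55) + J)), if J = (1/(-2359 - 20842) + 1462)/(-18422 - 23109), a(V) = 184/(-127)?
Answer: -122372212837/8547391180809953 ≈ -1.4317e-5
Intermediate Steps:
a(V) = -184/127 (a(V) = 184*(-1/127) = -184/127)
J = -33919861/963560731 (J = (1/(-23201) + 1462)/(-41531) = (-1/23201 + 1462)*(-1/41531) = (33919861/23201)*(-1/41531) = -33919861/963560731 ≈ -0.035203)
1/(-69846 + (a(55) + J)) = 1/(-69846 + (-184/127 - 33919861/963560731)) = 1/(-69846 - 181602996851/122372212837) = 1/(-8547391180809953/122372212837) = -122372212837/8547391180809953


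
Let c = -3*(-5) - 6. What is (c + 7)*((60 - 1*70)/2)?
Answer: -80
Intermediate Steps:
c = 9 (c = 15 - 6 = 9)
(c + 7)*((60 - 1*70)/2) = (9 + 7)*((60 - 1*70)/2) = 16*((60 - 70)*(½)) = 16*(-10*½) = 16*(-5) = -80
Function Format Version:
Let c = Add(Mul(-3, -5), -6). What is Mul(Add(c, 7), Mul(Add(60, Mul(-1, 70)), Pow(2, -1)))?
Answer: -80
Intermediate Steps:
c = 9 (c = Add(15, -6) = 9)
Mul(Add(c, 7), Mul(Add(60, Mul(-1, 70)), Pow(2, -1))) = Mul(Add(9, 7), Mul(Add(60, Mul(-1, 70)), Pow(2, -1))) = Mul(16, Mul(Add(60, -70), Rational(1, 2))) = Mul(16, Mul(-10, Rational(1, 2))) = Mul(16, -5) = -80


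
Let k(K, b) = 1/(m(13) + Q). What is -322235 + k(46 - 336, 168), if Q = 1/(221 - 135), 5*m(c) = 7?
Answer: -195596215/607 ≈ -3.2223e+5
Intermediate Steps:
m(c) = 7/5 (m(c) = (1/5)*7 = 7/5)
Q = 1/86 ≈ 0.011628
k(K, b) = 430/607 (k(K, b) = 1/(7/5 + 1/86) = 1/(607/430) = 430/607)
-322235 + k(46 - 336, 168) = -322235 + 430/607 = -195596215/607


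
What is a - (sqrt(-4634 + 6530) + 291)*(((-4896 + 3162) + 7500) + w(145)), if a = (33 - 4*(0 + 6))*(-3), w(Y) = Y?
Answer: -1720128 - 11822*sqrt(474) ≈ -1.9775e+6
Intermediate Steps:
a = -27 (a = (33 - 4*6)*(-3) = (33 - 24)*(-3) = 9*(-3) = -27)
a - (sqrt(-4634 + 6530) + 291)*(((-4896 + 3162) + 7500) + w(145)) = -27 - (sqrt(-4634 + 6530) + 291)*(((-4896 + 3162) + 7500) + 145) = -27 - (sqrt(1896) + 291)*((-1734 + 7500) + 145) = -27 - (2*sqrt(474) + 291)*(5766 + 145) = -27 - (291 + 2*sqrt(474))*5911 = -27 - (1720101 + 11822*sqrt(474)) = -27 + (-1720101 - 11822*sqrt(474)) = -1720128 - 11822*sqrt(474)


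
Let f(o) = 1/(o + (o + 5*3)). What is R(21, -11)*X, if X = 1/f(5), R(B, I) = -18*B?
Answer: -9450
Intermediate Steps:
f(o) = 1/(15 + 2*o) (f(o) = 1/(o + (o + 15)) = 1/(o + (15 + o)) = 1/(15 + 2*o))
X = 25 (X = 1/(1/(15 + 2*5)) = 1/(1/(15 + 10)) = 1/(1/25) = 25)
R(21, -11)*X = -18*21*25 = -378*25 = -9450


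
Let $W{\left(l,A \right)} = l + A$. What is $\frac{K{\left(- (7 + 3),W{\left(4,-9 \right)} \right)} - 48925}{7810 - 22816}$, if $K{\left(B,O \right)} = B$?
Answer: $\frac{48935}{15006} \approx 3.261$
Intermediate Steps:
$W{\left(l,A \right)} = A + l$
$\frac{K{\left(- (7 + 3),W{\left(4,-9 \right)} \right)} - 48925}{7810 - 22816} = \frac{- (7 + 3) - 48925}{7810 - 22816} = \frac{\left(-1\right) 10 - 48925}{-15006} = \left(-10 - 48925\right) \left(- \frac{1}{15006}\right) = \left(-48935\right) \left(- \frac{1}{15006}\right) = \frac{48935}{15006}$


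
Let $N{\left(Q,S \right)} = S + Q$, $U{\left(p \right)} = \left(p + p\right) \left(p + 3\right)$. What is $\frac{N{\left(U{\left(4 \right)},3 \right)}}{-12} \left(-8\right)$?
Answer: $\frac{118}{3} \approx 39.333$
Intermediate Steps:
$U{\left(p \right)} = 2 p \left(3 + p\right)$
$N{\left(Q,S \right)} = Q + S$
$\frac{N{\left(U{\left(4 \right)},3 \right)}}{-12} \left(-8\right) = \frac{2 \cdot 4 \left(3 + 4\right) + 3}{-12} \left(-8\right) = \left(2 \cdot 4 \cdot 7 + 3\right) \left(- \frac{1}{12}\right) \left(-8\right) = \left(56 + 3\right) \left(- \frac{1}{12}\right) \left(-8\right) = 59 \left(- \frac{1}{12}\right) \left(-8\right) = \left(- \frac{59}{12}\right) \left(-8\right) = \frac{118}{3}$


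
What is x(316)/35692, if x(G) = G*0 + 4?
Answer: 1/8923 ≈ 0.00011207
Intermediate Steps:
x(G) = 4 (x(G) = 0 + 4 = 4)
x(316)/35692 = 4/35692 = 4*(1/35692) = 1/8923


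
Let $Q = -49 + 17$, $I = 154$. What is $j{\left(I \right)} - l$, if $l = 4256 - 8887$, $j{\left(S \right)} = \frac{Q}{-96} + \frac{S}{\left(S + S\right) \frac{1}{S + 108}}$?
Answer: $\frac{14287}{3} \approx 4762.3$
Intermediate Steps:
$Q = -32$
$j{\left(S \right)} = \frac{163}{3} + \frac{S}{2}$ ($j{\left(S \right)} = - \frac{32}{-96} + \frac{S}{\left(S + S\right) \frac{1}{S + 108}} = \left(-32\right) \left(- \frac{1}{96}\right) + \frac{S}{2 S \frac{1}{108 + S}} = \frac{1}{3} + \frac{S}{2 S \frac{1}{108 + S}} = \frac{1}{3} + S \frac{108 + S}{2 S} = \frac{1}{3} + \left(54 + \frac{S}{2}\right) = \frac{163}{3} + \frac{S}{2}$)
$l = -4631$
$j{\left(I \right)} - l = \left(\frac{163}{3} + \frac{1}{2} \cdot 154\right) - -4631 = \left(\frac{163}{3} + 77\right) + 4631 = \frac{394}{3} + 4631 = \frac{14287}{3}$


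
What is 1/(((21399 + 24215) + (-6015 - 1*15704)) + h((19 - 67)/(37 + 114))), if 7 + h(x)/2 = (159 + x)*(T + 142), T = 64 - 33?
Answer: 151/11896537 ≈ 1.2693e-5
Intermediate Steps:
T = 31
h(x) = 55000 + 346*x (h(x) = -14 + 2*((159 + x)*(31 + 142)) = -14 + 2*((159 + x)*173) = -14 + 2*(27507 + 173*x) = -14 + (55014 + 346*x) = 55000 + 346*x)
1/(((21399 + 24215) + (-6015 - 1*15704)) + h((19 - 67)/(37 + 114))) = 1/(((21399 + 24215) + (-6015 - 1*15704)) + (55000 + 346*((19 - 67)/(37 + 114)))) = 1/((45614 + (-6015 - 15704)) + (55000 + 346*(-48/151))) = 1/((45614 - 21719) + (55000 + 346*(-48*1/151))) = 1/(23895 + (55000 + 346*(-48/151))) = 1/(23895 + (55000 - 16608/151)) = 1/(23895 + 8288392/151) = 1/(11896537/151) = 151/11896537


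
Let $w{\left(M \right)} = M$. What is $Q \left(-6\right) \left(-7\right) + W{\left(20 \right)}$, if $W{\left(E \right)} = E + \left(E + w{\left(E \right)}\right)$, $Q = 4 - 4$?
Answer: $60$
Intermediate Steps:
$Q = 0$
$W{\left(E \right)} = 3 E$ ($W{\left(E \right)} = E + \left(E + E\right) = E + 2 E = 3 E$)
$Q \left(-6\right) \left(-7\right) + W{\left(20 \right)} = 0 \left(-6\right) \left(-7\right) + 3 \cdot 20 = 0 \left(-7\right) + 60 = 0 + 60 = 60$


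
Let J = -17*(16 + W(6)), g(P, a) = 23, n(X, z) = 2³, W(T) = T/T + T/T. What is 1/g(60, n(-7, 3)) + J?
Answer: -7037/23 ≈ -305.96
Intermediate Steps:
W(T) = 2 (W(T) = 1 + 1 = 2)
n(X, z) = 8
J = -306 (J = -17*(16 + 2) = -17*18 = -306)
1/g(60, n(-7, 3)) + J = 1/23 - 306 = -7037/23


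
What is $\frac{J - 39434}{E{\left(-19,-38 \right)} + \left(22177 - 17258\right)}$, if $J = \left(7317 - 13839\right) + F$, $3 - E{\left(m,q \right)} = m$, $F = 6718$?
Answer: $- \frac{39238}{4941} \approx -7.9413$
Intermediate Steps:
$E{\left(m,q \right)} = 3 - m$
$J = 196$ ($J = \left(7317 - 13839\right) + 6718 = -6522 + 6718 = 196$)
$\frac{J - 39434}{E{\left(-19,-38 \right)} + \left(22177 - 17258\right)} = \frac{196 - 39434}{\left(3 - -19\right) + \left(22177 - 17258\right)} = - \frac{39238}{\left(3 + 19\right) + \left(22177 - 17258\right)} = - \frac{39238}{22 + 4919} = - \frac{39238}{4941}$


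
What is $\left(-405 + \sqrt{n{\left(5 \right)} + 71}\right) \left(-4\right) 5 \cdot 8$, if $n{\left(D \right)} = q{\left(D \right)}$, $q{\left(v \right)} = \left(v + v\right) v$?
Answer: $63040$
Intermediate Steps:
$q{\left(v \right)} = 2 v^{2}$ ($q{\left(v \right)} = 2 v v = 2 v^{2}$)
$n{\left(D \right)} = 2 D^{2}$
$\left(-405 + \sqrt{n{\left(5 \right)} + 71}\right) \left(-4\right) 5 \cdot 8 = \left(-405 + \sqrt{2 \cdot 5^{2} + 71}\right) \left(-4\right) 5 \cdot 8 = \left(-405 + \sqrt{2 \cdot 25 + 71}\right) \left(\left(-20\right) 8\right) = \left(-405 + \sqrt{50 + 71}\right) \left(-160\right) = \left(-405 + \sqrt{121}\right) \left(-160\right) = \left(-405 + 11\right) \left(-160\right) = \left(-394\right) \left(-160\right) = 63040$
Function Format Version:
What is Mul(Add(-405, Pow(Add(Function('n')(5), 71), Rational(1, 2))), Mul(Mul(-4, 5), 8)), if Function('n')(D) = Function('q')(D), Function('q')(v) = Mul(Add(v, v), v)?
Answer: 63040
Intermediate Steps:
Function('q')(v) = Mul(2, Pow(v, 2)) (Function('q')(v) = Mul(Mul(2, v), v) = Mul(2, Pow(v, 2)))
Function('n')(D) = Mul(2, Pow(D, 2))
Mul(Add(-405, Pow(Add(Function('n')(5), 71), Rational(1, 2))), Mul(Mul(-4, 5), 8)) = Mul(Add(-405, Pow(Add(Mul(2, Pow(5, 2)), 71), Rational(1, 2))), Mul(Mul(-4, 5), 8)) = Mul(Add(-405, Pow(Add(Mul(2, 25), 71), Rational(1, 2))), Mul(-20, 8)) = Mul(Add(-405, Pow(Add(50, 71), Rational(1, 2))), -160) = Mul(Add(-405, Pow(121, Rational(1, 2))), -160) = Mul(Add(-405, 11), -160) = Mul(-394, -160) = 63040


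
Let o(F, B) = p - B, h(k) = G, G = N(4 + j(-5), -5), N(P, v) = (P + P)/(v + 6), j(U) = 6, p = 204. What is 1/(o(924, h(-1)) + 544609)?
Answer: 1/544793 ≈ 1.8356e-6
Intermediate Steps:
N(P, v) = 2*P/(6 + v) (N(P, v) = (2*P)/(6 + v) = 2*P/(6 + v))
G = 20 (G = 2*(4 + 6)/(6 - 5) = 2*10/1 = 2*10*1 = 20)
h(k) = 20
o(F, B) = 204 - B
1/(o(924, h(-1)) + 544609) = 1/((204 - 1*20) + 544609) = 1/((204 - 20) + 544609) = 1/(184 + 544609) = 1/544793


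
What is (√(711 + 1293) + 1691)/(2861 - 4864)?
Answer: -1691/2003 - 2*√501/2003 ≈ -0.86658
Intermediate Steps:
(√(711 + 1293) + 1691)/(2861 - 4864) = (√2004 + 1691)/(-2003) = (2*√501 + 1691)*(-1/2003) = (1691 + 2*√501)*(-1/2003) = -1691/2003 - 2*√501/2003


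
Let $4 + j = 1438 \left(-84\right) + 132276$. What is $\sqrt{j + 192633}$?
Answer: $\sqrt{204113} \approx 451.79$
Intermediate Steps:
$j = 11480$ ($j = -4 + \left(1438 \left(-84\right) + 132276\right) = -4 + \left(-120792 + 132276\right) = -4 + 11484 = 11480$)
$\sqrt{j + 192633} = \sqrt{11480 + 192633} = \sqrt{204113}$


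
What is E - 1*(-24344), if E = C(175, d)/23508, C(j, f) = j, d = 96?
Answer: 572278927/23508 ≈ 24344.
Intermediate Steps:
E = 175/23508 ≈ 0.0074443
E - 1*(-24344) = 175/23508 - 1*(-24344) = 175/23508 + 24344 = 572278927/23508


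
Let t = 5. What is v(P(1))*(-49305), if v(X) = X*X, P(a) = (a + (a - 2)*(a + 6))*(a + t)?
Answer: -63899280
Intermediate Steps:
P(a) = (5 + a)*(a + (-2 + a)*(6 + a)) (P(a) = (a + (a - 2)*(a + 6))*(a + 5) = (a + (-2 + a)*(6 + a))*(5 + a) = (5 + a)*(a + (-2 + a)*(6 + a)))
v(X) = X**2
v(P(1))*(-49305) = (-60 + 1**3 + 10*1**2 + 13*1)**2*(-49305) = (-60 + 1 + 10*1 + 13)**2*(-49305) = (-60 + 1 + 10 + 13)**2*(-49305) = (-36)**2*(-49305) = 1296*(-49305) = -63899280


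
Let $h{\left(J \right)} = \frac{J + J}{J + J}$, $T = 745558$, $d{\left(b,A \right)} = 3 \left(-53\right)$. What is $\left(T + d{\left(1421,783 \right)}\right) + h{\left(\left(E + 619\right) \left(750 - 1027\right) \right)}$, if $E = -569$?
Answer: $745400$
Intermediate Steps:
$d{\left(b,A \right)} = -159$
$h{\left(J \right)} = 1$ ($h{\left(J \right)} = \frac{2 J}{2 J} = 2 J \frac{1}{2 J} = 1$)
$\left(T + d{\left(1421,783 \right)}\right) + h{\left(\left(E + 619\right) \left(750 - 1027\right) \right)} = \left(745558 - 159\right) + 1 = 745399 + 1 = 745400$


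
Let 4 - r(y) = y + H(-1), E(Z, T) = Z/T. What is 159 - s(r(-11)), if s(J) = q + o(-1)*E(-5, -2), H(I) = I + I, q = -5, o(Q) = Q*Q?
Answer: 323/2 ≈ 161.50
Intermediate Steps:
o(Q) = Q²
H(I) = 2*I
r(y) = 6 - y (r(y) = 4 - (y + 2*(-1)) = 4 - (y - 2) = 4 - (-2 + y) = 4 + (2 - y) = 6 - y)
s(J) = -5/2 (s(J) = -5 + (-1)²*(-5/(-2)) = -5 + 1*(-5*(-½)) = -5 + 1*(5/2) = -5 + 5/2 = -5/2)
159 - s(r(-11)) = 159 - 1*(-5/2) = 159 + 5/2 = 323/2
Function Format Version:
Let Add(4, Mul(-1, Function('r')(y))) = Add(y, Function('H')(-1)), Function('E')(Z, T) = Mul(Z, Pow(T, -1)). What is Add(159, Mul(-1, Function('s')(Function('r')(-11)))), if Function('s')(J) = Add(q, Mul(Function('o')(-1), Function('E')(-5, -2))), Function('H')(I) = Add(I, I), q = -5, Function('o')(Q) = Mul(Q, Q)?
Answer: Rational(323, 2) ≈ 161.50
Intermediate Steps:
Function('o')(Q) = Pow(Q, 2)
Function('H')(I) = Mul(2, I)
Function('r')(y) = Add(6, Mul(-1, y)) (Function('r')(y) = Add(4, Mul(-1, Add(y, Mul(2, -1)))) = Add(4, Mul(-1, Add(y, -2))) = Add(4, Mul(-1, Add(-2, y))) = Add(4, Add(2, Mul(-1, y))) = Add(6, Mul(-1, y)))
Function('s')(J) = Rational(-5, 2) (Function('s')(J) = Add(-5, Mul(Pow(-1, 2), Mul(-5, Pow(-2, -1)))) = Add(-5, Mul(1, Mul(-5, Rational(-1, 2)))) = Add(-5, Mul(1, Rational(5, 2))) = Add(-5, Rational(5, 2)) = Rational(-5, 2))
Add(159, Mul(-1, Function('s')(Function('r')(-11)))) = Add(159, Mul(-1, Rational(-5, 2))) = Add(159, Rational(5, 2)) = Rational(323, 2)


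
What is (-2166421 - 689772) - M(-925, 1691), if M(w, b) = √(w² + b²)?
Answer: -2856193 - √3715106 ≈ -2.8581e+6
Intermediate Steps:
M(w, b) = √(b² + w²)
(-2166421 - 689772) - M(-925, 1691) = (-2166421 - 689772) - √(1691² + (-925)²) = -2856193 - √(2859481 + 855625) = -2856193 - √3715106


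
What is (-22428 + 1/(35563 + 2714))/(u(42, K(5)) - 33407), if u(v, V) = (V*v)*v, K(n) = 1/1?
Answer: 858476555/1211199111 ≈ 0.70878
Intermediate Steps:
K(n) = 1
u(v, V) = V*v²
(-22428 + 1/(35563 + 2714))/(u(42, K(5)) - 33407) = (-22428 + 1/(35563 + 2714))/(1*42² - 33407) = (-22428 + 1/38277)/(1*1764 - 33407) = (-22428 + 1/38277)/(1764 - 33407) = -858476555/38277/(-31643) = -858476555/38277*(-1/31643) = 858476555/1211199111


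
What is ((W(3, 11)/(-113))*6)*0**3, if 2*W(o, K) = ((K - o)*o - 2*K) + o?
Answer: 0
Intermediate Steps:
W(o, K) = o/2 - K + o*(K - o)/2 (W(o, K) = (((K - o)*o - 2*K) + o)/2 = ((o*(K - o) - 2*K) + o)/2 = ((-2*K + o*(K - o)) + o)/2 = (o - 2*K + o*(K - o))/2 = o/2 - K + o*(K - o)/2)
((W(3, 11)/(-113))*6)*0**3 = ((((1/2)*3 - 1*11 - 1/2*3**2 + (1/2)*11*3)/(-113))*6)*0**3 = (((3/2 - 11 - 1/2*9 + 33/2)*(-1/113))*6)*0 = (((3/2 - 11 - 9/2 + 33/2)*(-1/113))*6)*0 = (((5/2)*(-1/113))*6)*0 = -5/226*6*0 = -15/113*0 = 0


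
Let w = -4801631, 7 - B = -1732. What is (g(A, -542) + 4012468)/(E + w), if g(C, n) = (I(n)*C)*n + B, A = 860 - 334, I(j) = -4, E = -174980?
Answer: -5154575/4976611 ≈ -1.0358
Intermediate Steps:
B = 1739 (B = 7 - 1*(-1732) = 7 + 1732 = 1739)
A = 526
g(C, n) = 1739 - 4*C*n (g(C, n) = (-4*C)*n + 1739 = -4*C*n + 1739 = 1739 - 4*C*n)
(g(A, -542) + 4012468)/(E + w) = ((1739 - 4*526*(-542)) + 4012468)/(-174980 - 4801631) = ((1739 + 1140368) + 4012468)/(-4976611) = (1142107 + 4012468)*(-1/4976611) = 5154575*(-1/4976611) = -5154575/4976611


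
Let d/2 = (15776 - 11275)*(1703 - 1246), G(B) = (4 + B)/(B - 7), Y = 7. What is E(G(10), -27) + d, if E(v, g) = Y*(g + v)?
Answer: 12341273/3 ≈ 4.1138e+6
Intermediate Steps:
G(B) = (4 + B)/(-7 + B)
d = 4113914 (d = 2*((15776 - 11275)*(1703 - 1246)) = 2*(4501*457) = 2*2056957 = 4113914)
E(v, g) = 7*g + 7*v (E(v, g) = 7*(g + v) = 7*g + 7*v)
E(G(10), -27) + d = (7*(-27) + 7*((4 + 10)/(-7 + 10))) + 4113914 = (-189 + 7*(14/3)) + 4113914 = (-189 + 98/3) + 4113914 = -469/3 + 4113914 = 12341273/3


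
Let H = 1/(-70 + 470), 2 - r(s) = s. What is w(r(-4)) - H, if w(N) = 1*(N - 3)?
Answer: 1199/400 ≈ 2.9975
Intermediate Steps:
r(s) = 2 - s
H = 1/400 ≈ 0.0025000
w(N) = -3 + N (w(N) = 1*(-3 + N) = -3 + N)
w(r(-4)) - H = (-3 + (2 - 1*(-4))) - 1*1/400 = (-3 + (2 + 4)) - 1/400 = (-3 + 6) - 1/400 = 3 - 1/400 = 1199/400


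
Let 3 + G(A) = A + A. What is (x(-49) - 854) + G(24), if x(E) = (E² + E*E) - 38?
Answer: 3955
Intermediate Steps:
x(E) = -38 + 2*E² (x(E) = (E² + E²) - 38 = 2*E² - 38 = -38 + 2*E²)
G(A) = -3 + 2*A (G(A) = -3 + (A + A) = -3 + 2*A)
(x(-49) - 854) + G(24) = ((-38 + 2*(-49)²) - 854) + (-3 + 2*24) = ((-38 + 2*2401) - 854) + (-3 + 48) = ((-38 + 4802) - 854) + 45 = (4764 - 854) + 45 = 3910 + 45 = 3955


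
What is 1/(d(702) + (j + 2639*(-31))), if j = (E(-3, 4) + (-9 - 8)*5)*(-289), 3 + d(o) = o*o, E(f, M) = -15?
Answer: 1/439892 ≈ 2.2733e-6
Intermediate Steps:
d(o) = -3 + o**2 (d(o) = -3 + o*o = -3 + o**2)
j = 28900 (j = (-15 + (-9 - 8)*5)*(-289) = (-15 - 17*5)*(-289) = (-15 - 85)*(-289) = -100*(-289) = 28900)
1/(d(702) + (j + 2639*(-31))) = 1/((-3 + 702**2) + (28900 + 2639*(-31))) = 1/((-3 + 492804) + (28900 - 81809)) = 1/(492801 - 52909) = 1/439892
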